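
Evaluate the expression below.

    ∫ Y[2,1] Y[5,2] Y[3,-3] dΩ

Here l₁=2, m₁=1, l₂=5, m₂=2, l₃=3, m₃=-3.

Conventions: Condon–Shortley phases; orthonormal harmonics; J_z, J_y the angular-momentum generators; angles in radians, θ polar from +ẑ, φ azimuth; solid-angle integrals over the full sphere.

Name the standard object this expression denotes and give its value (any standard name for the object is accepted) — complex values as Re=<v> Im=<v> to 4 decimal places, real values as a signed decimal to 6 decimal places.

Gaunt coefficient, +0.063396

This is a Gaunt coefficient — the integral of a triple product of spherical harmonics over the sphere.
Checks pass: Σm=0; 10 even; l₃=3∈[3,7].
(2·2+1)(2·5+1)(2·3+1) = 385
Δ: 4! 0! 6! / 11! → 1/2310
sum: t=2:+1/144 = 1/144
3j²(2 5 3; 0 0 0) = Δ·Π!·Σ² = 10/231  (sign -1)
sum: t=1:−1/4320 = -1/4320
3j²(2 5 3; 1 2 -3) = Δ·Π!·Σ² = 1/330  (sign -1)
combine: 4πI² = 385·10/231·1/330 = 5/99
take √, sign +1: I = 0.06339609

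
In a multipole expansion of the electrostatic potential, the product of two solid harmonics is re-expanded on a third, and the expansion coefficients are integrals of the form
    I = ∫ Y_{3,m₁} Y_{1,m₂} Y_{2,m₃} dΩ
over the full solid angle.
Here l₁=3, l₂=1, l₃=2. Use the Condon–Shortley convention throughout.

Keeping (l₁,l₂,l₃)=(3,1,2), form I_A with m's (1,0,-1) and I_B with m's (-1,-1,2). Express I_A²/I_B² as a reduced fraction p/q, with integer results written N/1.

l's match ⇒ only the (l;m) 3-j factors differ between A and B.
A: triangle coeff Δ(3,1,2) = 1/105; Σ_t [1,1]: t=1:−1/6 = -1/6; (3j)²=8/105 [(3 1 2; 1 0 -1)], sign=+1
B: triangle coeff Δ(3,1,2) = 1/105; Σ_t [0,0]: t=0:+1/48 = 1/48; (3j)²=1/105 [(3 1 2; -1 -1 2)], sign=+1
I_A²/I_B² = (8/105)/(1/105) = 8/1

8/1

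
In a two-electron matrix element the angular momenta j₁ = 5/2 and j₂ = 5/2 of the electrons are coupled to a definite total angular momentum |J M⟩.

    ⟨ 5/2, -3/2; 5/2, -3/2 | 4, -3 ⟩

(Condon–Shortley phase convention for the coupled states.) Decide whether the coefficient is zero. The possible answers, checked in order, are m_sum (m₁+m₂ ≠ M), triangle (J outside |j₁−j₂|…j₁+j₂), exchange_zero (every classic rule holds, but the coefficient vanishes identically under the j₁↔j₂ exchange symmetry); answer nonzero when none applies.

m-sum: m₁+m₂ = -3/2+(-3/2) = -3, M = -3  ✓
triangle: |j₁−j₂| = 0 ≤ J = 4 ≤ j₁+j₂ = 5  ✓
exchange: j₁=j₂ and m₁=m₂, and (−1)^(j₁+j₂−J) = (−1)^1 = −1 forces ⟨j₁m₁;j₂m₂|JM⟩ = −⟨j₂m₂;j₁m₁|JM⟩ = −⟨j₁m₁;j₂m₂|JM⟩ ⇒ the coefficient vanishes identically
Racah sum check: Σ_k collapses to 0 ⇒ CG = 0

exchange_zero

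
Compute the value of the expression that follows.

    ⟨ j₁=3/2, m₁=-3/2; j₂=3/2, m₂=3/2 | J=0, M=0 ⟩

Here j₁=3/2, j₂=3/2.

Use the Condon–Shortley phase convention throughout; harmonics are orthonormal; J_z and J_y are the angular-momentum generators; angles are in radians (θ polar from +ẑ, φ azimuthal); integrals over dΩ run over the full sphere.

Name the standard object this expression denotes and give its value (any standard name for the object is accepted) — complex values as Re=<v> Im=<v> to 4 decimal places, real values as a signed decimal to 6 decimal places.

Clebsch–Gordan coefficient, −√(1/4) ≈ -0.500000

This is a Clebsch–Gordan (vector-coupling) coefficient.
triangle: 3!*0!*0!/4! = 6/24
(j±m)!: 0!*3!*3!*0!*0!*0! = 36
prefactor² = (2J+1)*Δ*N² = 9
  k=3: −1/(3!*0!*0!*0!*0!*0!) = -1/6
Σ = -1/6  ⇒  CG² = 9*(-1/6)² = 1/4
CG = −√(1/4) = -0.500000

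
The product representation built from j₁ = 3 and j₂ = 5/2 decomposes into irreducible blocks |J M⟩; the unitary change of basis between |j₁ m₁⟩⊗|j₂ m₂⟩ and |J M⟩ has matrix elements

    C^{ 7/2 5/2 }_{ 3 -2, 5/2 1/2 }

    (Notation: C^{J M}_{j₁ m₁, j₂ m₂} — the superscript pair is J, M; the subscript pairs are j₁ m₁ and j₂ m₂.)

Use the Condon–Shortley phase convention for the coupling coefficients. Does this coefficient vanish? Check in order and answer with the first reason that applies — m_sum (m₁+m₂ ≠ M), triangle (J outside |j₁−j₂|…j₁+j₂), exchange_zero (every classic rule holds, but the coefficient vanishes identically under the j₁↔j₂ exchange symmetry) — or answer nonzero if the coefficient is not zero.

m_sum

m-sum: m₁+m₂ = -2+1/2 = -3/2, M = 5/2  ✗ ⇒ coefficient is 0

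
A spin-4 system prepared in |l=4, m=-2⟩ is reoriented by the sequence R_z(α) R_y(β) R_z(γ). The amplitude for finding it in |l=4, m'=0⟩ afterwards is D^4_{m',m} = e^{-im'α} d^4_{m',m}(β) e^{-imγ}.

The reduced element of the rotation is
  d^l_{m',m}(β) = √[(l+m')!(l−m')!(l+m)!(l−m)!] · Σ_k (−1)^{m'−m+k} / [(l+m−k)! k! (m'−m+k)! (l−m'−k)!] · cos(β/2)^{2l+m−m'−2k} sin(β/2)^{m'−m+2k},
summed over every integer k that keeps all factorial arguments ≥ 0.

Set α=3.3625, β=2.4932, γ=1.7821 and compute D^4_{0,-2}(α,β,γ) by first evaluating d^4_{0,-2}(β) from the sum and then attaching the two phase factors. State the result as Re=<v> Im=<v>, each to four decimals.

Re=-0.4532 Im=-0.2038

Split into d^4_{0,-2}(β=2.4932) × two z-phases.
c=cos(2.493200/2)=0.318547, s=sin(2.493200/2)=0.947907; N=√[24·24·2·720]=910.735966
The bounds max(0,m−m')=0 and min(l+m,l−m')=2 give 3 terms
  k=0: (−1)^2·910.7360/(96)·0.3185^6·0.9479^2 = +0.008906
  k=1: (−1)^3·910.7360/(36)·0.3185^4·0.9479^4 = -0.210304
  k=2: (−1)^4·910.7360/(96)·0.3185^2·0.9479^6 = +0.698334
d^4_{0,-2}(2.4932) = +0.008906 -0.210304 +0.698334 = +0.496936
Phases: e^{-i·(0)·3.3625}=+1.000000+0.000000i, e^{-i·(-2)·1.7821}=-0.912023-0.410140i ⇒ D=-0.453217-0.203813i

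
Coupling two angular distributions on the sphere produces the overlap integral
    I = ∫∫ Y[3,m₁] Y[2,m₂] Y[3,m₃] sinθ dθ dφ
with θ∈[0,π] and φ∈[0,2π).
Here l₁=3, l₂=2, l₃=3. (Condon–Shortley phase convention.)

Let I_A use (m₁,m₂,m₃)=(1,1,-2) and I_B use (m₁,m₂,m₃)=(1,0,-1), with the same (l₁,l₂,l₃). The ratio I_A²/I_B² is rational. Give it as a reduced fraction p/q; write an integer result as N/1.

5/3

Shared (l₁,l₂,l₃)=(3,2,3): N and (l;000)² cancel in I_A²/I_B².
A: Δ = 2!·4!·2!/9! = 1/3780; Racah Σ t=1..2: t=1:−1/12 t=2:+1/48 = -1/16; ⇒ 3j(3 2 3; 1 1 -2)² = 1/28, sgn +1
B: Δ = 2!·4!·2!/9! = 1/3780; Racah Σ t=0..2: t=0:+1/16 t=1:−1/6 t=2:+1/96 = -3/32; ⇒ 3j(3 2 3; 1 0 -1)² = 3/140, sgn -1
I_A²/I_B² = (1/28)/(3/140) = 5/3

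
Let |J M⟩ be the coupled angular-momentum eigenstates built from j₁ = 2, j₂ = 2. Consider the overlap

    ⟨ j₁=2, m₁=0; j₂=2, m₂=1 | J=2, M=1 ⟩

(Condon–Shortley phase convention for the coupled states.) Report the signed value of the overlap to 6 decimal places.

-0.267261

triangle: 2!×2!×2!/7! = 8/5040
(j±m)!: 2!×2!×3!×1!×3!×1! = 144
prefactor² = (2J+1)×Δ×N² = 8/7
  k=1: −1/(1!×1!×1!×2!×1!×0!) = -1/2
  k=2: +1/(2!×0!×0!×1!×2!×1!) = 1/4
Σ = -1/4  ⇒  CG² = 8/7×(-1/4)² = 1/14
CG = −√(1/14) = -0.267261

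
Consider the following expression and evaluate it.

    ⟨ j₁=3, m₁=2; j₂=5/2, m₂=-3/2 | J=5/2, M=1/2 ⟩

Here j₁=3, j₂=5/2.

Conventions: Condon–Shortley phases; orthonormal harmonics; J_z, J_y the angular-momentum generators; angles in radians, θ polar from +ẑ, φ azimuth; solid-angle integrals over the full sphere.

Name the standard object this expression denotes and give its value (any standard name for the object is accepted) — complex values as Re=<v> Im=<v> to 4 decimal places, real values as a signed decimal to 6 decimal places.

Clebsch–Gordan coefficient, +√(1/14) ≈ +0.267261

This is a Clebsch–Gordan (vector-coupling) coefficient.
triangle: 3!·3!·2!/9! = 72/362880
(j±m)!: 5!·1!·1!·4!·3!·2! = 34560
prefactor² = (2J+1)·Δ·N² = 288/7
  k=0: +1/(0!·3!·1!·1!·2!·1!) = 1/12
  k=1: −1/(1!·2!·0!·0!·3!·2!) = -1/24
Σ = 1/24  ⇒  CG² = 288/7·(1/24)² = 1/14
CG = +√(1/14) = +0.267261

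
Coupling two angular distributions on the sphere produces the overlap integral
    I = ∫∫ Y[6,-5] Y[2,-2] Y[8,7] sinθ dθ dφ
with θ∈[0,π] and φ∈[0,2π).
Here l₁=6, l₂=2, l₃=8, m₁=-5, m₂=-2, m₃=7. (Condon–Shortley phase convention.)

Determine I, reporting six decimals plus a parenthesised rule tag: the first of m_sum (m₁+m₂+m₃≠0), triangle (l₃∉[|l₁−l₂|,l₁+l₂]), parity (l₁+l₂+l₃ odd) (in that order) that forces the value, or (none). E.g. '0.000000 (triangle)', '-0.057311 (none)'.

Checks pass: Σm=0; 16 even; l₃=8∈[4,8].
(2·6+1)(2·2+1)(2·8+1) = 1105
Δ: 0! 12! 4! / 17! → 1/30940
sum: t=0:+1/2073600 = 1/2073600
3j²(6 2 8; 0 0 0) = Δ·Π!·Σ² = 28/1105  (sign +1)
sum: t=0:+1/958003200 = 1/958003200
3j²(6 2 8; -5 -2 7) = Δ·Π!·Σ² = 3/68  (sign -1)
combine: 4πI² = 1105·28/1105·3/68 = 21/17
take √, sign -1: I = -0.31353083
No selection rule forces the value: the integral is nonzero (none).

-0.313531 (none)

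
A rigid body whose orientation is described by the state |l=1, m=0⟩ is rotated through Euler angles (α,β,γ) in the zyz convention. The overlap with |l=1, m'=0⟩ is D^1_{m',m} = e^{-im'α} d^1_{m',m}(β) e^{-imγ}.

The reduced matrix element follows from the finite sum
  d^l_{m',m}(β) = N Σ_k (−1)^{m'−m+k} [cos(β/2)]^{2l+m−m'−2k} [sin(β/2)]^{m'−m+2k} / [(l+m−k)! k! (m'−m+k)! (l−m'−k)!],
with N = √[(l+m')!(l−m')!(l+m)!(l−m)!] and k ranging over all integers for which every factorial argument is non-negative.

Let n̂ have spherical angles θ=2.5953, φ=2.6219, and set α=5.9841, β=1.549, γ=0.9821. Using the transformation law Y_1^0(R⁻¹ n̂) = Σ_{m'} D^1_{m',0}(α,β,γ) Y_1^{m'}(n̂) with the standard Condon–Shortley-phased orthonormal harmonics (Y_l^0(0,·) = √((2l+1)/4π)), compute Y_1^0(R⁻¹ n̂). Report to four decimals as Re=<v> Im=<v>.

Re=-0.2567 Im=0.0000

Need the full column D^1_{m',0} for m'=−1..1 at α=5.9841, β=1.5490, γ=0.9821.
cos(β/2)=0.714771, sin(β/2)=0.699359
d^1_{-1,0}: single k=1 term ⇒ +0.706939;  D = +0.675555-0.208297i
d^1_{0,0}: k∈[0..1] ⇒ +0.510897 -0.489103 = +0.021795;  D = +0.021795+0.000000i
d^1_{1,0}: single k=0 term ⇒ -0.706939;  D = -0.675555-0.208297i
Y_1^{m'}(θ=2.5953,φ=2.6219) and Σ D·Y over m':
  (+0.6756-0.2083i)·(-0.1558-0.0891i)  (+0.0218+0.0000i)·(-0.4175+0.0000i)  (-0.6756-0.2083i)·(+0.1558-0.0891i)
Y_1^0(R⁻¹ n̂) = -0.256729+0.000000i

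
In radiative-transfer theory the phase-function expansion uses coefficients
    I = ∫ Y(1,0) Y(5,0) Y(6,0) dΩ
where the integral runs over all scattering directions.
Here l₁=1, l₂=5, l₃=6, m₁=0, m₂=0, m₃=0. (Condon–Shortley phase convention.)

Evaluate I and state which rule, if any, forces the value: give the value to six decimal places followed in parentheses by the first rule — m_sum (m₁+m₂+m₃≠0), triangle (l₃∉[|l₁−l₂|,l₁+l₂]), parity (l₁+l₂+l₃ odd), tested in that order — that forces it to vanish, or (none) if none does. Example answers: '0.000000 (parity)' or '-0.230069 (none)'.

0.245154 (none)

Rules hold: Σm=0, L=12 even, 4≤6≤6.
N = 3·11·13 = 429
Δ = 0!·2!·10!/13! = 1/858
Racah Σ t=0..0: t=0:+1/14400 = 1/14400
⇒ 3j(1 5 6; 0 0 0)² = 6/143, sgn +1
(m-triple is (0,0,0) — same symbol as above.)
4πI² = N·(3j₀)²·(3jₘ)² = 108/143
I = +1·√(0.755245/4π) = 0.24515397
No selection rule forces the value: the integral is nonzero (none).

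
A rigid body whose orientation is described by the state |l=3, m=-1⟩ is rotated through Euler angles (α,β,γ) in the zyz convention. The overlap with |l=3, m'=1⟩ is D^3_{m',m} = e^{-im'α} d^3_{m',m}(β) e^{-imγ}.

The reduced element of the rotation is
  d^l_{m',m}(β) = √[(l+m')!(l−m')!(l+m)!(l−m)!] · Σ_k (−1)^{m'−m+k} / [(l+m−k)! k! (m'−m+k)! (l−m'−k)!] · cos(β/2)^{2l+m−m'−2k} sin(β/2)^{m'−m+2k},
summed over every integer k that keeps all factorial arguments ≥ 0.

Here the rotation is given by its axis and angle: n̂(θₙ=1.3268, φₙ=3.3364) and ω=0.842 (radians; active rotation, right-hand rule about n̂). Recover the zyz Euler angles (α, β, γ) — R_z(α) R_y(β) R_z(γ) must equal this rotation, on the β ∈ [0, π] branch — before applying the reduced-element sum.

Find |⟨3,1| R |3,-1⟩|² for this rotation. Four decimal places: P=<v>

P=0.2573

Axis–angle → zyz. n̂ = (sinθₙcosφₙ, sinθₙsinφₙ, cosθₙ) = (-0.952026, -0.187844, +0.241583), ω = 0.8420.
R = I cosω + sinω [n̂]ₓ + (1−cosω) n̂n̂ᵀ gives
  R = [+0.968719, -0.120480, -0.216951; +0.239950, +0.677758, +0.695031; +0.063303, -0.725347, +0.685467]
β = atan2(√(R₁₃²+R₂₃²), R₃₃) = 0.815552; α = atan2(R₂₃, R₁₃) mod 2π = 1.873359; γ = atan2(R₃₂, −R₃₁) mod 2π = 4.625337
Split into d^3_{1,-1}(β=0.8156) × two z-phases.
Half-angle: c=0.918005, s=0.396569. N=√(24·2·2·24)=48.000000
k: max(0,(-1)−(1))=0 … min(3+(-1),3−(1))=2
  k=0: (−1)^2·48.0000/(8)·0.9180^4·0.3966^2 = +0.670144
  k=1: (−1)^3·48.0000/(6)·0.9180^2·0.3966^4 = -0.166745
  k=2: (−1)^4·48.0000/(48)·0.9180^0·0.3966^6 = +0.003890
d^3_{1,-1}(0.8156) = +0.670144 -0.166745 +0.003890 = +0.507289
|D^3_{1,-1}|² = |d^3_{1,-1}(β)|² = (+0.507289)² = 0.257342 (the z-rotation phases have unit modulus)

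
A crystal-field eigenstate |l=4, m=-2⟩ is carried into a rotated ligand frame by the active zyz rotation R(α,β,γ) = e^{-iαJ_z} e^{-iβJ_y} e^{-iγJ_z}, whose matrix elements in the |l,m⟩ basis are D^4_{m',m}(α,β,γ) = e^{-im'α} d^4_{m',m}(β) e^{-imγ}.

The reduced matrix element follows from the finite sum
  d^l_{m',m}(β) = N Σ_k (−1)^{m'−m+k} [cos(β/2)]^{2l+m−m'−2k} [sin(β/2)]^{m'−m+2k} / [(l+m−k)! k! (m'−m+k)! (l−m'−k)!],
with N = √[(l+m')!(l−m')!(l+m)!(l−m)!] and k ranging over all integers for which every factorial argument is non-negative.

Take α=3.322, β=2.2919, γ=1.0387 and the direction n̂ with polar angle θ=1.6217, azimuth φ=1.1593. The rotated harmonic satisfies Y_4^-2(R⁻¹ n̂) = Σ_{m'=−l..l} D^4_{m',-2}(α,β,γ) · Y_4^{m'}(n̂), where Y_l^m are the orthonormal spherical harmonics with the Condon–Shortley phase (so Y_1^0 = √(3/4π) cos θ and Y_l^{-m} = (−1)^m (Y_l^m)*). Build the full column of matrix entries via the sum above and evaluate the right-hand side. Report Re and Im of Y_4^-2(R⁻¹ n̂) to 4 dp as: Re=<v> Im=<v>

Re=-0.0042 Im=-0.0097

Need the full column D^4_{m',-2} for m'=−4..4 at α=3.3220, β=2.2919, γ=1.0387.
cos(β/2)=0.412181, sin(β/2)=0.911102
d^4_{-4,-2}: single k=2 term ⇒ +0.021540;  D = -0.020288+0.007235i
d^4_{-3,-2}: k∈[1..2] ⇒ +0.006890 -0.101001 = -0.094110;  D = -0.081532+0.047004i
d^4_{-2,-2}: k∈[0..2] ⇒ +0.000833 -0.048847 +0.298339 = +0.250325;  D = -0.190913+0.161910i
d^4_{-1,-2}: k∈[0..2] ⇒ -0.007813 +0.190874 -0.621747 = -0.438686;  D = -0.278227+0.339168i
d^4_{0,-2}: k∈[0..2] ⇒ +0.038617 -0.503163 +0.921932 = +0.457386;  D = -0.221928+0.399937i
d^4_{1,-2}: k∈[0..2] ⇒ -0.127249 +0.932620 -0.911367 = -0.105996;  D = -0.033966+0.100407i
d^4_{2,-2}: k∈[0..2] ⇒ +0.298339 -1.166162 +0.474828 = -0.392995;  D = +0.057092-0.388826i
d^4_{3,-2}: k∈[0..1] ⇒ -0.493496 +0.803750 = +0.310254;  D = -0.010738-0.310068i
d^4_{4,-2}: single k=0 term ⇒ +0.514229;  D = +0.109722+0.502387i
Y_4^{m'}(θ=1.6217,φ=1.1593) and Σ D·Y over m':
  (-0.0203+0.0072i)·(-0.0331+0.4390i)  (-0.0815+0.0470i)·(+0.0599-0.0209i)  (-0.1909+0.1619i)·(+0.2228+0.2402i)  (-0.2782+0.3392i)·(+0.0287-0.0657i)  (-0.2219+0.3999i)·(+0.3092+0.0000i)  (-0.0340+0.1004i)·(-0.0287-0.0657i)  (+0.0571-0.3888i)·(+0.2228-0.2402i)  (-0.0107-0.3101i)·(-0.0599-0.0209i)  (+0.1097+0.5024i)·(-0.0331-0.4390i)
Y_4^-2(R⁻¹ n̂) = -0.004168-0.009733i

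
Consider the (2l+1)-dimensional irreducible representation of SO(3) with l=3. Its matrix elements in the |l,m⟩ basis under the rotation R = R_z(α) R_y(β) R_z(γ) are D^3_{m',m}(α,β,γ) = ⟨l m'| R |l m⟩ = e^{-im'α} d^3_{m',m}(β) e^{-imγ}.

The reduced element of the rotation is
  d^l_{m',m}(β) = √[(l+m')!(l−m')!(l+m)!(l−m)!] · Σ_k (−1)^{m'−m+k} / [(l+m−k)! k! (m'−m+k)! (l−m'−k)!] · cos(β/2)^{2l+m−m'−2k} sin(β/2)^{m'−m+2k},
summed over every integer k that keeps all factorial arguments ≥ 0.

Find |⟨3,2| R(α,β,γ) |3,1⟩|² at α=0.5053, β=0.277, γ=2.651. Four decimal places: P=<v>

P=0.1599

First d^3_{2,1}(β=0.2770), then the phase factors e^{-i(2)α} and e^{-i(1)γ}:
Half-angle: c=0.990424, s=0.138058. N=√(120·1·24·2)=75.894664
The bounds max(0,m−m')=0 and min(l+m,l−m')=1 give 2 terms
  k=0: (−1)^1·75.8947/(24)·0.9904^5·0.1381^1 = -0.416070
  k=1: (−1)^2·75.8947/(12)·0.9904^3·0.1381^3 = +0.016169
d^3_{2,1}(0.2770) = -0.416070 +0.016169 = -0.399902
|D^3_{2,1}|² = |d^3_{2,1}(β)|² = (-0.399902)² = 0.159921 (the z-rotation phases have unit modulus)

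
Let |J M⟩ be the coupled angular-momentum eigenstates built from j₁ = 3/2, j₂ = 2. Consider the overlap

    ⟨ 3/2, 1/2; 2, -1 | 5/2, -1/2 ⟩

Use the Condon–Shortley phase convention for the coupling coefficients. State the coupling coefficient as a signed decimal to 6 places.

j₁+j₂−J=1  J+j₁−j₂=2  J−j₁+j₂=3  j₁+j₂+J+1=7
(j₁±m₁, j₂±m₂, J±M) = (2,1,1,3,2,3)
P² = 72/35
sum k=0..1:
  [0] +1/2 = 1/2
  [1] −1/12 = -1/12
S = 5/12
C² = P²·S² = 5/14 ; C = +0.597614

+0.597614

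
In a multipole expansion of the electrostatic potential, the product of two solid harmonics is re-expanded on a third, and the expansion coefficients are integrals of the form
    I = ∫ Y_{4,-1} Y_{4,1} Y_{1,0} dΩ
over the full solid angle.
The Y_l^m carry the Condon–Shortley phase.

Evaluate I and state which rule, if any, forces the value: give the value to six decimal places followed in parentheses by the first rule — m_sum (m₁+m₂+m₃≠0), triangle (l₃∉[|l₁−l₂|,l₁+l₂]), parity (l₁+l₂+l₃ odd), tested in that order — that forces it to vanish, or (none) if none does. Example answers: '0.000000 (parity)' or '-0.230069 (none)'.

0.000000 (parity)

L=9 odd ⇒ parity kills the (l;000) factor ⇒ I = 0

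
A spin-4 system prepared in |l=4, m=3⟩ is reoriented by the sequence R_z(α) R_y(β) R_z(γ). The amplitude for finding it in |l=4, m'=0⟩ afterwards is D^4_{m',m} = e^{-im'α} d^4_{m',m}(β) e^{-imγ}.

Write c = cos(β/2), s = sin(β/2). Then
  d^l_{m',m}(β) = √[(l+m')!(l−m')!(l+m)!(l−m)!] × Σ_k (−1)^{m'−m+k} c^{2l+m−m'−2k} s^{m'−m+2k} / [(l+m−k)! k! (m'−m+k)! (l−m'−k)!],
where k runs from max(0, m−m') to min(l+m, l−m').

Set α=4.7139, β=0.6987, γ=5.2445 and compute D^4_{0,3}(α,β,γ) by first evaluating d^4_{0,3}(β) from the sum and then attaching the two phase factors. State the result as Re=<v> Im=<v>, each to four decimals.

Re=-0.3013 Im=0.0077

First d^4_{0,3}(β=0.6987), then the phase factors e^{-i(0)α} and e^{-i(3)γ}:
With c≡cos(β/2)=0.939595 and s≡sin(β/2)=0.342287, N=[24·24·5040·1]^{1/2}=1703.830978
The bounds max(0,m−m')=3 and min(l+m,l−m')=4 give 2 terms
  k=3: (−1)^0·1703.8310/(144)·0.9396^5·0.3423^3 = +0.347488
  k=4: (−1)^1·1703.8310/(144)·0.9396^3·0.3423^5 = -0.046115
d^4_{0,3}(0.6987) = +0.347488 -0.046115 = +0.301374
D = (+1.000000+0.000000i)·(+0.301374)·(-0.999674+0.025534i) = -0.301275+0.007695i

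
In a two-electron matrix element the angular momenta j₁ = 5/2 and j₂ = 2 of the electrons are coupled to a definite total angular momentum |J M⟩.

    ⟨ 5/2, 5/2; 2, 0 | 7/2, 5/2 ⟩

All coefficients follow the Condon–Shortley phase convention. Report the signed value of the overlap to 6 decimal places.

+0.690066  (= +√(10/21))

triangle: 1!×4!×3!/9! = 144/362880
(j±m)!: 5!×0!×2!×2!×6!×1! = 345600
prefactor² = (2J+1)×Δ×N² = 7680/7
  k=0: +1/(0!×1!×0!×2!×4!×1!) = 1/48
Σ = 1/48  ⇒  CG² = 7680/7×(1/48)² = 10/21
CG = +√(10/21) = +0.690066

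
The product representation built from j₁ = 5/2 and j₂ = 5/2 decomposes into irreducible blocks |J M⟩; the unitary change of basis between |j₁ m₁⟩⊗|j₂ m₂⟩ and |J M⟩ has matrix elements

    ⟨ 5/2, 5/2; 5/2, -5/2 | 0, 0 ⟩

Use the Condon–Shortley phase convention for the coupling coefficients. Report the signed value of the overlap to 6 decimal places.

+0.408248  (= +√(1/6))

j₁+j₂−J=5  J+j₁−j₂=0  J−j₁+j₂=0  j₁+j₂+J+1=6
(j₁±m₁, j₂±m₂, J±M) = (5,0,0,5,0,0)
P² = 2400
sum k=0..0:
  [0] +1/120 = 1/120
S = 1/120
C² = P²·S² = 1/6 ; C = +0.408248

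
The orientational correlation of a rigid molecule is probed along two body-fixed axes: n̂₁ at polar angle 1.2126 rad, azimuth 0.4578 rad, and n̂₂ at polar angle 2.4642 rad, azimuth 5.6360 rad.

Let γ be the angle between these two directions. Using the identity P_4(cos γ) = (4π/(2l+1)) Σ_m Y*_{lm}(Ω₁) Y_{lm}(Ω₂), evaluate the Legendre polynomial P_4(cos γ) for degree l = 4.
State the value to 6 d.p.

0.374659

Addition theorem: P_4(cos γ) = (4π/9) Σ_m Y*_{lm}(Ω₁) Y_{lm}(Ω₂), m = −4…4:
  m=-4: (-0.087652, 0.328957) × (-0.058117, 0.035860) = (-0.006702, -0.022261)  (running Σ = (-0.006702, -0.022261))
  m=-3: (0.070691, 0.353455) × (0.087007, -0.223819) = (0.085260, 0.014931)  (running Σ = (0.078558, -0.007330))
  m=-2: (-0.024962, -0.032485) × (0.116566, 0.410896) = (0.010438, -0.014044)  (running Σ = (0.088996, -0.021374))
  m=-1: (-0.298127, -0.146891) × (-0.230438, -0.174159) = (0.043118, 0.085771)  (running Σ = (0.132113, 0.064397))
  m=0: (-0.016774, -0.000000) × (-0.244596, 0.000000) = (0.004103, 0.000000)  (running Σ = (0.136216, 0.064397))
  m=1: (0.298127, -0.146891) × (0.230438, -0.174159) = (0.043118, -0.085771)  (running Σ = (0.179334, -0.021374))
  m=2: (-0.024962, 0.032485) × (0.116566, -0.410896) = (0.010438, 0.014044)  (running Σ = (0.189772, -0.007330))
  m=3: (-0.070691, 0.353455) × (-0.087007, -0.223819) = (0.085260, -0.014931)  (running Σ = (0.275032, -0.022261))
  m=4: (-0.087652, -0.328957) × (-0.058117, -0.035860) = (-0.006702, 0.022261)  (running Σ = (0.268330, 0.000000))
Total Σ_m = (0.268330, 0.000000). Multiply by 1.396263: (0.374659, 0.000000). P_4(cos γ) = 0.374659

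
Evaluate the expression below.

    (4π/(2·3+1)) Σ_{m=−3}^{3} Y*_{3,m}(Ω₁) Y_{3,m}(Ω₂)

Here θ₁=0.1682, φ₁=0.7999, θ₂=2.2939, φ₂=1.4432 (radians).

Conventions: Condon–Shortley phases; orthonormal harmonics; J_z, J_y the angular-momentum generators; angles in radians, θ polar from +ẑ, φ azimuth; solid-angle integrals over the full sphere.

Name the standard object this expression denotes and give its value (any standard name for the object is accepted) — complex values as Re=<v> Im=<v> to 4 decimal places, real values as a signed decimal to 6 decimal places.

Legendre polynomial (addition theorem), +0.407548

This sum is the spherical-harmonic addition theorem: it equals the Legendre polynomial P_l(cos γ) of the angle γ between the two directions.
Term-by-term m-sum for l=3 (normalisation 4π/7 = 1.795196):
  term(m=-3) = -0.00012 - 0.00032j   from Y*(Ω₁)=-0.00144 + 0.00132j, Y(Ω₂)=-0.06568 + 0.16312j
  term(m=-2) = -0.00301 + 0.01030j   from Y*(Ω₁)=-0.00082 + 0.02823j, Y(Ω₂)=0.36784 + 0.09596j
  term(m=-1) = 0.04815 - 0.03610j   from Y*(Ω₁)=0.14551 + 0.14979j, Y(Ω₂)=0.03667 - 0.28584j
  term(m=+0) = 0.13698 + 0.00000j   from Y*(Ω₁)=0.68427 + 0.00000j, Y(Ω₂)=0.20018 + 0.00000j
  term(m=+1) = 0.04815 + 0.03610j   from Y*(Ω₁)=-0.14551 + 0.14979j, Y(Ω₂)=-0.03667 - 0.28584j
  term(m=+2) = -0.00301 - 0.01030j   from Y*(Ω₁)=-0.00082 - 0.02823j, Y(Ω₂)=0.36784 - 0.09596j
  term(m=+3) = -0.00012 + 0.00032j   from Y*(Ω₁)=0.00144 + 0.00132j, Y(Ω₂)=0.06568 + 0.16312j
Σ over m = 0.22702 - 0.00000j; ×(4π/7) → 0.40755 - 0.00000j. Real part: 0.407548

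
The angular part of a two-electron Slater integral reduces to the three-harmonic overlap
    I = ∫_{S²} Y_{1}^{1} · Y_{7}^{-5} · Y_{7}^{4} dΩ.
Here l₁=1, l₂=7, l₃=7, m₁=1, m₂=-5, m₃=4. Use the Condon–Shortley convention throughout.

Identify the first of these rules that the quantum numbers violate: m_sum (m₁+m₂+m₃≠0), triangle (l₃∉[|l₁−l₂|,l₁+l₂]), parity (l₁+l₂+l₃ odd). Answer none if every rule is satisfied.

m₁+m₂+m₃ = 1 − 5 + 4 = 0  ✓
triangle: |1−7|=6 ≤ l₃=7 ≤ 1+7=8  ✓
parity: l₁+l₂+l₃ = 15 is odd  ✗

parity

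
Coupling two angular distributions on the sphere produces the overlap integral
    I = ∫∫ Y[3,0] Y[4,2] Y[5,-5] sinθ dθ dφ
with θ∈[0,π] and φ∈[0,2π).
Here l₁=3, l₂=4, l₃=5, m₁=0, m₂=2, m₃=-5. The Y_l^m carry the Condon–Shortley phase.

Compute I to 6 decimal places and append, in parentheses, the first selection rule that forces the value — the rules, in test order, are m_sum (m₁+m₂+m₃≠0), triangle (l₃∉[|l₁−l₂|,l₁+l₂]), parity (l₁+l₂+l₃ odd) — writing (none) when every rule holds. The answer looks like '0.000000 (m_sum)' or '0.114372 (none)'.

Σmᵢ = -3 ≠ 0, so the φ-integral vanishes; I = 0

0.000000 (m_sum)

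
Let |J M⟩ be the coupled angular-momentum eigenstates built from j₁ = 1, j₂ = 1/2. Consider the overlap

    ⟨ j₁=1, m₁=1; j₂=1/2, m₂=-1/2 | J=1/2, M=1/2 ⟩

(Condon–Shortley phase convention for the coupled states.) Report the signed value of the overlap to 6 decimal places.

√[2·1!1!0!/3! · 2!0!0!1!1!0!] = √(2/3)
  +(−1)^0/∏(0,1,0,0,1,0)! = 1  (running 1)
⟨..|..⟩ = √(2/3)·(1) = +0.816497

+√(2/3) ≈ +0.816497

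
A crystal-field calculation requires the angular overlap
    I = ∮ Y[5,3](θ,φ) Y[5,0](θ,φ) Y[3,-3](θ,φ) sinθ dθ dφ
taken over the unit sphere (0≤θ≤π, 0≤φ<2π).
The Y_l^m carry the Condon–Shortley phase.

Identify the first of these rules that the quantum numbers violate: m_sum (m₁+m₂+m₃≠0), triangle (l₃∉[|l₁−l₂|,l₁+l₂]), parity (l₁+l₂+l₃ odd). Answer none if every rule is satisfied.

parity

m₁+m₂+m₃ = 3 + 0 − 3 = 0  ✓
triangle: |5−5|=0 ≤ l₃=3 ≤ 5+5=10  ✓
parity: l₁+l₂+l₃ = 13 is odd  ✗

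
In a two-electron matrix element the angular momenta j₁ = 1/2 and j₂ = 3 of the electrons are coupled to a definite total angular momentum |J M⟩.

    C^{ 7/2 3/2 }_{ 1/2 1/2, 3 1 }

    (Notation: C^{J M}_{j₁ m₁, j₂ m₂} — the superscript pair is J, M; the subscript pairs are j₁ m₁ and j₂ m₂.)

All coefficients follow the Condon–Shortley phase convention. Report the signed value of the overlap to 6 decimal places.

triangle: 0!·1!·6!/8! = 720/40320
(j±m)!: 1!·0!·4!·2!·5!·2! = 11520
prefactor² = (2J+1)·Δ·N² = 11520/7
  k=0: +1/(0!·0!·0!·4!·1!·2!) = 1/48
Σ = 1/48  ⇒  CG² = 11520/7·(1/48)² = 5/7
CG = +√(5/7) = +0.845154

+√(5/7) ≈ +0.845154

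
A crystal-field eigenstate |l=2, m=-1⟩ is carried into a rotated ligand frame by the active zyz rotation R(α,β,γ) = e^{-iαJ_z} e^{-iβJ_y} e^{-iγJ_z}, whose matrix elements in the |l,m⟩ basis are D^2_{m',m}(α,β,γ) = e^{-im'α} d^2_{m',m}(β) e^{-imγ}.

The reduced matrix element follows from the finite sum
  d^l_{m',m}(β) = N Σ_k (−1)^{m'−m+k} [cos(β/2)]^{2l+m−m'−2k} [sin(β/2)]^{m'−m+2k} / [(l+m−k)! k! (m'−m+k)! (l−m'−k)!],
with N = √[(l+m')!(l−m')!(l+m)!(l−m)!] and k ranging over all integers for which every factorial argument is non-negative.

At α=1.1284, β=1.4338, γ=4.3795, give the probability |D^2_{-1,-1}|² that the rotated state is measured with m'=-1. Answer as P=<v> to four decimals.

First d^2_{-1,-1}(β=1.4338), then the phase factors e^{-i(-1)α} and e^{-i(-1)γ}:
Half-angle: c=0.753846, s=0.657051. N=√(1·6·1·6)=6.000000
k: max(0,(-1)−(-1))=0 … min(2+(-1),2−(-1))=1
  k=0: (−1)^0·6.0000/(6)·0.7538^4·0.6571^0 = +0.322947
  k=1: (−1)^1·6.0000/(2)·0.7538^2·0.6571^2 = -0.736012
d^2_{-1,-1}(1.4338) = +0.322947 -0.736012 = -0.413065
|D^2_{-1,-1}|² = |d^2_{-1,-1}(β)|² = (-0.413065)² = 0.170623 (the z-rotation phases have unit modulus)

P=0.1706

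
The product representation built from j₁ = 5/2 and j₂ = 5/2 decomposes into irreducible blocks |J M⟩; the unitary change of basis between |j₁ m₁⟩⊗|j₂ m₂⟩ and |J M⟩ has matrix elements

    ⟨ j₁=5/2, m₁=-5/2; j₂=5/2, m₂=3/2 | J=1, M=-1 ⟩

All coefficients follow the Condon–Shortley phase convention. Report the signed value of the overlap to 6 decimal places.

+√(1/7) = +0.377964

j₁+j₂−J=4  J+j₁−j₂=1  J−j₁+j₂=1  j₁+j₂+J+1=7
(j₁±m₁, j₂±m₂, J±M) = (0,5,4,1,0,2)
P² = 576/7
sum k=4..4:
  [4] +1/24 = 1/24
S = 1/24
C² = P²·S² = 1/7 ; C = +0.377964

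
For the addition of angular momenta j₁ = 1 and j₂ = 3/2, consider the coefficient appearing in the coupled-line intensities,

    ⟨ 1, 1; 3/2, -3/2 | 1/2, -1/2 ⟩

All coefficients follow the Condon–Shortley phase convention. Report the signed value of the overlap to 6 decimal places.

+√(1/2) ≈ +0.707107

triangle: 2!·0!·1!/4! = 2/24
(j±m)!: 2!·0!·0!·3!·0!·1! = 12
prefactor² = (2J+1)·Δ·N² = 2
  k=0: +1/(0!·2!·0!·0!·0!·1!) = 1/2
Σ = 1/2  ⇒  CG² = 2·(1/2)² = 1/2
CG = +√(1/2) = +0.707107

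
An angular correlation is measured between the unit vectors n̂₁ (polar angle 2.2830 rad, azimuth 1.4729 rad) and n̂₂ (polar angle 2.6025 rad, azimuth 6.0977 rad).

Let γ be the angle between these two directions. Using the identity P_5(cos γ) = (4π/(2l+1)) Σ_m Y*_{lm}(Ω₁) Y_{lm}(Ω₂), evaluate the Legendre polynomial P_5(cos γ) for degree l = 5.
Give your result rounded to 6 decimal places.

0.027967

Expand P_5 via completeness: Σ_{m} conj(Y_{5,m}) at Ω₁ times Y_{5,m} at Ω₂ —
  [-5]  conj(Y_{5,-5})(Ω₁) = (0.054219, 0.101778) ; Y_{5,-5}(Ω₂) = (0.009927, 0.013240) ; Δ = (-0.000809, 0.001728)
  [-4]  conj(Y_{5,-4})(Ω₁) = (-0.291013, 0.120162) ; Y_{5,-4}(Ω₂) = (-0.064485, -0.059110) ; Δ = (0.025869, 0.009453)
  [-3]  conj(Y_{5,-3})(Ω₁) = (-0.123497, -0.408343) ; Y_{5,-3}(Ω₂) = (0.223670, 0.139128) ; Δ = (0.029189, -0.108516)
  [-2]  conj(Y_{5,-2})(Ω₁) = (0.175025, -0.034713) ; Y_{5,-2}(Ω₂) = (-0.432015, -0.168045) ; Δ = (-0.081447, -0.014415)
  [-1]  conj(Y_{5,-1})(Ω₁) = (-0.027221, -0.277176) ; Y_{5,-1}(Ω₂) = (0.336039, 0.063055) ; Δ = (0.008330, -0.094858)
  [+0]  conj(Y_{5,0})(Ω₁) = (0.260186, -0.000000) ; Y_{5,0}(Ω₂) = (0.239126, 0.000000) ; Δ = (0.062217, 0.000000)
  [+1]  conj(Y_{5,1})(Ω₁) = (0.027221, -0.277176) ; Y_{5,1}(Ω₂) = (-0.336039, 0.063055) ; Δ = (0.008330, 0.094858)
  [+2]  conj(Y_{5,2})(Ω₁) = (0.175025, 0.034713) ; Y_{5,2}(Ω₂) = (-0.432015, 0.168045) ; Δ = (-0.081447, 0.014415)
  [+3]  conj(Y_{5,3})(Ω₁) = (0.123497, -0.408343) ; Y_{5,3}(Ω₂) = (-0.223670, 0.139128) ; Δ = (0.029189, 0.108516)
  [+4]  conj(Y_{5,4})(Ω₁) = (-0.291013, -0.120162) ; Y_{5,4}(Ω₂) = (-0.064485, 0.059110) ; Δ = (0.025869, -0.009453)
  [+5]  conj(Y_{5,5})(Ω₁) = (-0.054219, 0.101778) ; Y_{5,5}(Ω₂) = (-0.009927, 0.013240) ; Δ = (-0.000809, -0.001728)
Σ over m = (0.024481, 0.000000); ×(4π/11) → (0.027967, 0.000000). Real part: 0.027967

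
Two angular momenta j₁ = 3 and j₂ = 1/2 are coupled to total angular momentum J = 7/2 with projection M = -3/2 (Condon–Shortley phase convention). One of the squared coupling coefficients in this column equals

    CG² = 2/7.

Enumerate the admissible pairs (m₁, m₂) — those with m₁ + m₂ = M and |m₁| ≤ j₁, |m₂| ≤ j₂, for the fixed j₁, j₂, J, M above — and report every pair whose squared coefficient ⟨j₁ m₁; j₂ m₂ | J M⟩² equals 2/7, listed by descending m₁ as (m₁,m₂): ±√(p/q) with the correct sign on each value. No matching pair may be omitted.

(-2,1/2): +√(2/7)

Admissible pairs with m₁+m₂ = M = -3/2: (-2,1/2), (-1,-1/2)
  (m₁,m₂)=(-1,-1/2): CG² = 5/7, CG = +√(5/7)
  (m₁,m₂)=(-2,1/2): CG² = 2/7, CG = +√(2/7)   ← matches the target
Pairs with CG² = 2/7: (-2,1/2): +√(2/7)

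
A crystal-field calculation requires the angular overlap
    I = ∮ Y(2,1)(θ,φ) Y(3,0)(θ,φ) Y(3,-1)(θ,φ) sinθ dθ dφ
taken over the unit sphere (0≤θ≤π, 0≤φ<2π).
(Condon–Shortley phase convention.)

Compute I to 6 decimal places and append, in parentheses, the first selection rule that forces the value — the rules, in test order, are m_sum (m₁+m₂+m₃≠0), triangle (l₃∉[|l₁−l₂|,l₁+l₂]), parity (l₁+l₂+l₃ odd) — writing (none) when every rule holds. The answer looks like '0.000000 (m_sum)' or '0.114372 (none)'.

-0.059471 (none)

Checks pass: Σm=0; 8 even; l₃=3∈[1,5].
(2·2+1)(2·3+1)(2·3+1) = 245
Δ: 2! 2! 4! / 9! → 1/3780
sum: t=0:+1/24 t=1:−1/4 t=2:+1/24 = -1/6
3j²(2 3 3; 0 0 0) = Δ·Π!·Σ² = 4/105  (sign +1)
sum: t=0:+1/12 t=1:−1/8 = -1/24
3j²(2 3 3; 1 0 -1) = Δ·Π!·Σ² = 1/210  (sign -1)
combine: 4πI² = 245·4/105·1/210 = 2/45
take √, sign -1: I = -0.05947080
No selection rule forces the value: the integral is nonzero (none).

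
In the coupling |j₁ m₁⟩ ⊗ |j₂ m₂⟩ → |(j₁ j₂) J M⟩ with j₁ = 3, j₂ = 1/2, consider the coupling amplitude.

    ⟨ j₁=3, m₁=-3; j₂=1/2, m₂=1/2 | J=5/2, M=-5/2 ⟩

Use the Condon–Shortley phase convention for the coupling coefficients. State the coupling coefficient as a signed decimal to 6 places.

-0.925820

triangle: 1!×5!×0!/7! = 120/5040
(j±m)!: 0!×6!×1!×0!×0!×5! = 86400
prefactor² = (2J+1)×Δ×N² = 86400/7
  k=1: −1/(1!×0!×5!×0!×0!×0!) = -1/120
Σ = -1/120  ⇒  CG² = 86400/7×(-1/120)² = 6/7
CG = −√(6/7) = -0.925820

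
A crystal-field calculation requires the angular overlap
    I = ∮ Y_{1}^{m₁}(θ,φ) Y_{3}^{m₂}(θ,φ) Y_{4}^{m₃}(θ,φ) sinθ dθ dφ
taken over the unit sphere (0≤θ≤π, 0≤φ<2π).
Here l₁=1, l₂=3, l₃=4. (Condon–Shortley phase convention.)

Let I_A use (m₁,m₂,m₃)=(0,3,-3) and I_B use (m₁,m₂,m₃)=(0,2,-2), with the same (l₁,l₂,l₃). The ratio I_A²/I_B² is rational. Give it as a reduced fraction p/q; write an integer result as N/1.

7/12

l's match ⇒ only the (l;m) 3-j factors differ between A and B.
A: triangle coeff Δ(1,3,4) = 1/252; Σ_t [0,0]: t=0:+1/720 = 1/720; (3j)²=1/36 [(1 3 4; 0 3 -3)], sign=-1
B: triangle coeff Δ(1,3,4) = 1/252; Σ_t [0,0]: t=0:+1/120 = 1/120; (3j)²=1/21 [(1 3 4; 0 2 -2)], sign=+1
I_A²/I_B² = (1/36)/(1/21) = 7/12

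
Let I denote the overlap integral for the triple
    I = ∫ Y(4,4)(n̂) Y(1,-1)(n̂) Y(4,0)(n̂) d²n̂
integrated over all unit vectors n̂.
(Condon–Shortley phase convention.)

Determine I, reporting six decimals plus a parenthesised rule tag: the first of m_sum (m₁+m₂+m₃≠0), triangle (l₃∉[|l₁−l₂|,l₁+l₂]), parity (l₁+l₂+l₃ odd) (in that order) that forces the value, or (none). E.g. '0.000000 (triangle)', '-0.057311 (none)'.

0.000000 (m_sum)

Σmᵢ = 3 ≠ 0, so the φ-integral vanishes; I = 0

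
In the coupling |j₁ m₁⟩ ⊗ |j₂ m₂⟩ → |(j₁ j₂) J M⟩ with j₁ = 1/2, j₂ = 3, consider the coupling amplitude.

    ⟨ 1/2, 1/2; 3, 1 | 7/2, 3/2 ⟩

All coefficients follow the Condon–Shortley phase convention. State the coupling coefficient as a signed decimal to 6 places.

+0.845154  (= +√(5/7))

√[8·0!1!6!/8! · 1!0!4!2!5!2!] = √(11520/7)
  +(−1)^0/∏(0,0,0,4,1,2)! = 1/48  (running 1/48)
⟨..|..⟩ = √(11520/7)·(1/48) = +0.845154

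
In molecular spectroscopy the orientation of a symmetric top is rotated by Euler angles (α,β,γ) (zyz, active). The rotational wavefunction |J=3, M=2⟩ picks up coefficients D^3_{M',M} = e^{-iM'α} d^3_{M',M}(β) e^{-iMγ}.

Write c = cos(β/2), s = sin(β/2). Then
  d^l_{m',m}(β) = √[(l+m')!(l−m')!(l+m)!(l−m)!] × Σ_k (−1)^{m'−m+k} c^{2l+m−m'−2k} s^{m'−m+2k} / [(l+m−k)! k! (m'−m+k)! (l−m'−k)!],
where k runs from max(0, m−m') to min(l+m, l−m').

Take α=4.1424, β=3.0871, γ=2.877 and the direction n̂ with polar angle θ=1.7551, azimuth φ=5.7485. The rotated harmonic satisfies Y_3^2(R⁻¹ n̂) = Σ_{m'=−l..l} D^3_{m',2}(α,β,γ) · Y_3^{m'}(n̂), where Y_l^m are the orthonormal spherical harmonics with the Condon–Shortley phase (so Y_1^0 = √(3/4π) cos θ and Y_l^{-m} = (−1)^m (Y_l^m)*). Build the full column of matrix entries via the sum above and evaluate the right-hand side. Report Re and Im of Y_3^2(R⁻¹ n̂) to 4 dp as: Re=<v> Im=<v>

Re=-0.1621 Im=-0.0760

Need the full column D^3_{m',2} for m'=−3..3 at α=4.1424, β=3.0871, γ=2.8770.
cos(β/2)=0.027243, sin(β/2)=0.999629
d^3_{-3,2}: single k=5 term ⇒ +0.066608;  D = +0.061606+0.025324i
d^3_{-2,2}: k∈[4..5] ⇒ +0.003705 -0.997775 = -0.994070;  D = +0.814336-0.570116i
d^3_{-1,2}: k∈[3..4] ⇒ +0.000128 -0.085990 = -0.085862;  D = +0.003503+0.085791i
d^3_{0,2}: k∈[2..3] ⇒ +0.000003 -0.004059 = -0.004056;  D = -0.003501-0.002048i
d^3_{1,2}: k∈[1..2] ⇒ +0.000000 -0.000128 = -0.000128;  D = +0.000114-0.000058i
d^3_{2,2}: k∈[0..1] ⇒ +0.000000 -0.000003 = -0.000003;  D = -0.000000+0.000003i
d^3_{3,2}: single k=0 term ⇒ -0.000000;  D = -0.000000-0.000000i
Y_3^{m'}(θ=1.7551,φ=5.7485) and Σ D·Y over m':
  (+0.0616+0.0253i)·(-0.0132+0.3962i)  (+0.8143-0.5701i)·(-0.0870-0.1587i)  (+0.0035+0.0858i)·(-0.2275-0.1347i)  (-0.0035-0.0020i)·(+0.1937+0.0000i)  (+0.0001-0.0001i)·(+0.2275-0.1347i)  (-0.0000+0.0000i)·(-0.0870+0.1587i)  (-0.0000-0.0000i)·(+0.0132+0.3962i)
Y_3^2(R⁻¹ n̂) = -0.162083-0.075988i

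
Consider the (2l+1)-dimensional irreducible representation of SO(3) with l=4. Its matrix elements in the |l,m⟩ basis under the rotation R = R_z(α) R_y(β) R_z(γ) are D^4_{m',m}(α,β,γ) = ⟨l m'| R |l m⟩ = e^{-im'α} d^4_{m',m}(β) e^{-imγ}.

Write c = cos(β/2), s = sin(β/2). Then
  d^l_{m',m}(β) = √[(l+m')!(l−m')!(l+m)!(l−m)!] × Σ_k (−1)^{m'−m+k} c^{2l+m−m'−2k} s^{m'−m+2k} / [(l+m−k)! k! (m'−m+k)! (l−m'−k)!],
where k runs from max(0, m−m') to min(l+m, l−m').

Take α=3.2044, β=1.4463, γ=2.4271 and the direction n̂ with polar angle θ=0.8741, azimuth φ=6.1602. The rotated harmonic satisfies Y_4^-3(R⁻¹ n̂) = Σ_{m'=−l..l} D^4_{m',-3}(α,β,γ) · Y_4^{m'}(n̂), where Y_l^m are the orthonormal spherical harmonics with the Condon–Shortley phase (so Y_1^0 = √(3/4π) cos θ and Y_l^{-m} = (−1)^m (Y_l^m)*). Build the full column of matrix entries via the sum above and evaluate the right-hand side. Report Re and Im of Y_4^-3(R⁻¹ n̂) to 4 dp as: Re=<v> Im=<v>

Re=-0.0007 Im=0.3444

Need the full column D^4_{m',-3} for m'=−4..4 at α=3.2044, β=1.4463, γ=2.4271.
cos(β/2)=0.749725, sin(β/2)=0.661750
d^4_{-4,-3}: single k=1 term ⇒ +0.249202;  D = +0.078734+0.236438i
d^4_{-3,-3}: k∈[0..1] ⇒ +0.099820 -0.544374 = -0.444554;  D = +0.166651+0.412136i
d^4_{-2,-3}: k∈[0..1] ⇒ -0.329664 +0.770506 = +0.440842;  D = +0.190586+0.397516i
d^4_{-1,-3}: k∈[0..1] ⇒ +0.617262 -0.801496 = -0.184235;  D = +0.089919+0.160801i
d^4_{0,-3}: k∈[0..1] ⇒ -0.812185 +0.632759 = -0.179426;  D = -0.097229-0.150799i
d^4_{1,-3}: k∈[0..1] ⇒ +0.801496 -0.374659 = +0.426837;  D = -0.253358-0.343511i
d^4_{2,-3}: k∈[0..1] ⇒ -0.600288 +0.155891 = -0.444397;  D = -0.285709-0.340381i
d^4_{3,-3}: k∈[0..1] ⇒ +0.330418 -0.036775 = +0.293644;  D = -0.202532-0.212620i
d^4_{4,-3}: single k=0 term ⇒ -0.117843;  D = -0.086474-0.080057i
Y_4^{m'}(θ=0.8741,φ=6.1602) and Σ D·Y over m':
  (+0.0787+0.2364i)·(+0.1350+0.0723i)  (+0.1667+0.4121i)·(+0.3380+0.1307i)  (+0.1906+0.3975i)·(+0.3593+0.0902i)  (+0.0899+0.1608i)·(-0.0272-0.0034i)  (-0.0972-0.1508i)·(-0.3616+0.0000i)  (-0.2534-0.3435i)·(+0.0272-0.0034i)  (-0.2857-0.3404i)·(+0.3593-0.0902i)  (-0.2025-0.2126i)·(-0.3380+0.1307i)  (-0.0865-0.0801i)·(+0.1350-0.0723i)
Y_4^-3(R⁻¹ n̂) = -0.000745+0.344378i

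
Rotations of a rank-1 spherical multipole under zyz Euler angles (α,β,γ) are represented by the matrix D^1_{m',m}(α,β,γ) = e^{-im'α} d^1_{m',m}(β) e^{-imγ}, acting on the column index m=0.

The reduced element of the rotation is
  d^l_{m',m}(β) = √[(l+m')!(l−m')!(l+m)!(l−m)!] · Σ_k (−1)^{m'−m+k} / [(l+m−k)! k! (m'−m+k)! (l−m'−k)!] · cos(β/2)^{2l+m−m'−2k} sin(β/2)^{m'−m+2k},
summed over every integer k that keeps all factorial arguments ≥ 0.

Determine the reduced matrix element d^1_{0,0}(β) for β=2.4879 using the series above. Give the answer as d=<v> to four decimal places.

d=-0.7938

d^1_{0,0}(β=2.4879) via the finite sum:
c=cos(2.487900/2)=0.321058, s=sin(2.487900/2)=0.947060; N=√[1·1·1·1]=1.000000
Admissible k: 0..1 (factorial args all ≥0)
  k=0: (−1)^0·1.0000/(1)·0.3211^2·0.9471^0 = +0.103078
  k=1: (−1)^1·1.0000/(1)·0.3211^0·0.9471^2 = -0.896922
d^1_{0,0}(2.4879) = +0.103078 -0.896922 = -0.793844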